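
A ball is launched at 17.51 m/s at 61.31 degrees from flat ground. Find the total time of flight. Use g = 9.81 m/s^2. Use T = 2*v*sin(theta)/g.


T = 2*v*sin(theta)/g
sin(theta) = sin(61.31 deg) = 0.8772
T = 2*17.51*0.8772 / 9.81
T = 30.7206 / 9.81 = 3.1316 s

3.1316 s


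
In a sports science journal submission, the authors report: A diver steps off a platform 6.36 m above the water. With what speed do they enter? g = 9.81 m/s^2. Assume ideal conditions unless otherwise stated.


v = sqrt(2 * g * h)
v = sqrt(2 * 9.81 * 6.36)
v = sqrt(124.7832) = 11.1706 m/s

11.1706 m/s


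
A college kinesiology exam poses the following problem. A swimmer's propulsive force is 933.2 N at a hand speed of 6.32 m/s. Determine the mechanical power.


P = F * v
P = 933.2 * 6.32
P = 5897.824 W

5897.824 W


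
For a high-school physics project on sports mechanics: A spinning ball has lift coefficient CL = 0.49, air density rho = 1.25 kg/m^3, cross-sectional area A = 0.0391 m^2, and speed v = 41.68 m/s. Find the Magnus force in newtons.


FM = 0.5 * CL * rho * A * v^2
FM = 0.5 * 0.49 * 1.25 * 0.0391 * 41.68^2
v^2 = 1737.2224
FM = 0.5 * 0.49 * 1.25 * 0.0391 * 1737.2224 = 20.8022 N

20.8022 N


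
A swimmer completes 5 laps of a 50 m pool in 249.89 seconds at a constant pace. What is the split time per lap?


Split time = total_time / n_laps = 249.89 / 5
Split time = 49.978 s per lap

49.978 s


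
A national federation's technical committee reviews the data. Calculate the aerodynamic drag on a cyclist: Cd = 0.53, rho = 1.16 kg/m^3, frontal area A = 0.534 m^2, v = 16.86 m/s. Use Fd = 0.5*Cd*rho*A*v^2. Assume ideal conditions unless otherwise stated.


Fd = 0.5 * Cd * rho * A * v^2
Fd = 0.5 * 0.53 * 1.16 * 0.534 * 16.86^2
v^2 = 284.2596
Fd = 0.5 * 0.53 * 1.16 * 0.534 * 284.2596 = 46.6617 N

46.6617 N


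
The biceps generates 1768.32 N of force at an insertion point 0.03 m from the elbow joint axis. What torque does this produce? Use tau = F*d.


tau = F * d
tau = 1768.32 * 0.03
tau = 53.0496 N*m

53.0496 N*m


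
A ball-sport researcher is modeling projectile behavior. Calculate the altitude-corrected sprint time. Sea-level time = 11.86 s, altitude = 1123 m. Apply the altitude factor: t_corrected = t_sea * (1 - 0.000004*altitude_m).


Correction factor = 1 - 0.000004 * 1123 = 0.995508
t_corrected = t_sea * factor = 11.86 * 0.995508
t_corrected = 11.8067 s

11.8067 s


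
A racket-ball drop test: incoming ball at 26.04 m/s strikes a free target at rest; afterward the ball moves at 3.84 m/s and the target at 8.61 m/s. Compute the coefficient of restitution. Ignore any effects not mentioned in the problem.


e = (v2_after - v1_after) / (v1_before - v2_before)
Numerator = 8.61 - 3.84 = 4.77
Denominator = 26.04 - 0 = 26.04
e = 4.77 / 26.04 = 0.1832

0.1832


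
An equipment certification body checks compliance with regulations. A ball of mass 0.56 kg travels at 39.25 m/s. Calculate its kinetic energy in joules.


KE = 0.5 * m * v^2
KE = 0.5 * 0.56 * 39.25^2
KE = 0.5 * 0.56 * 1540.5625 = 431.3575 J

431.3575 J


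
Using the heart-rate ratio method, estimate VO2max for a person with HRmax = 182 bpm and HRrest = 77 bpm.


VO2max = 15.3 * HRmax / HRrest
VO2max = 15.3 * 182 / 77
VO2max = 2784.6 / 77 = 36.1636 mL/kg/min

36.1636 mL/kg/min


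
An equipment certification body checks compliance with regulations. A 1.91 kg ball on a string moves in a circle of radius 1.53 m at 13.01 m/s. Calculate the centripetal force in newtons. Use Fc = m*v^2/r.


Fc = m * v^2 / r
v^2 = 13.01^2 = 169.2601
Fc = 1.91 * 169.2601 / 1.53
Fc = 323.2868 / 1.53 = 211.2986 N

211.2986 N


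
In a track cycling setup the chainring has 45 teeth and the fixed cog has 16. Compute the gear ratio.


GR = front_teeth / rear_teeth
GR = 45 / 16
GR = 2.8125

2.8125


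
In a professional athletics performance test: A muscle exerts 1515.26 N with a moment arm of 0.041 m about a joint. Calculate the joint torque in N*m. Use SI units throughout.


tau = F * d
tau = 1515.26 * 0.041
tau = 62.1257 N*m

62.1257 N*m


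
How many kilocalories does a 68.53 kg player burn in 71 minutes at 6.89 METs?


kcal = MET * mass * time_hr
Convert time: 71 min = 1.1833 hr
kcal = 6.89 * 68.53 * 1.1833
kcal = 558.7365 kcal

558.7365 kcal


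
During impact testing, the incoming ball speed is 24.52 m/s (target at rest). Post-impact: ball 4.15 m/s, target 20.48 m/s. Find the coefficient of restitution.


e = (v2_after - v1_after) / (v1_before - v2_before)
Numerator = 20.48 - 4.15 = 16.33
Denominator = 24.52 - 0 = 24.52
e = 16.33 / 24.52 = 0.666

0.666


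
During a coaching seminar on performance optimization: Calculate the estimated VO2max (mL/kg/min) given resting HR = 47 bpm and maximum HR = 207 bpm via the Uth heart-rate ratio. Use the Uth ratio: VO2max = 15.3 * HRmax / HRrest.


VO2max = 15.3 * HRmax / HRrest
VO2max = 15.3 * 207 / 47
VO2max = 3167.1 / 47 = 67.3851 mL/kg/min

67.3851 mL/kg/min


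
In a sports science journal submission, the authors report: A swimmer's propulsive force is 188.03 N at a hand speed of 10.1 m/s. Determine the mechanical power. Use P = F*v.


P = F * v
P = 188.03 * 10.1
P = 1899.103 W

1899.103 W


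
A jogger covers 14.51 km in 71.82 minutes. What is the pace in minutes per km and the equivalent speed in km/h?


Pace = time / distance = 71.82 min / 14.51 km = 4.9497 min/km
Speed = distance / time_in_hours = 14.51 / 1.197 hr
Speed = 12.122 km/h

4.9497 min/km, 12.122 km/h


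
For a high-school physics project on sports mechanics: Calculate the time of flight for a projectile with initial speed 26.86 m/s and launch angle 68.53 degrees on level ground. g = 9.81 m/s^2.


T = 2*v*sin(theta)/g
sin(theta) = sin(68.53 deg) = 0.9306
T = 2*26.86*0.9306 / 9.81
T = 49.9923 / 9.81 = 5.0961 s

5.0961 s


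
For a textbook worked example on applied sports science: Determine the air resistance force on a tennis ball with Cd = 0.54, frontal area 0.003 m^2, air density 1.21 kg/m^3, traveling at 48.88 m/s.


Fd = 0.5 * Cd * rho * A * v^2
Fd = 0.5 * 0.54 * 1.21 * 0.003 * 48.88^2
v^2 = 2389.2544
Fd = 0.5 * 0.54 * 1.21 * 0.003 * 2389.2544 = 2.3417 N

2.3417 N


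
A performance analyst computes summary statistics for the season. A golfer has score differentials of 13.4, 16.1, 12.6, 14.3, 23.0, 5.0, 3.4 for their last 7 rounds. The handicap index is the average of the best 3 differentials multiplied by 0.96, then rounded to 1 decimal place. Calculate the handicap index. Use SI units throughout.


All differentials: 13.4, 16.1, 12.6, 14.3, 23.0, 5.0, 3.4
Sorted: 3.4, 5.0, 12.6, 13.4, 14.3, 16.1, 23.0
Best 3: 3.4, 5.0, 12.6
Average of best = 21 / 3 = 7
Raw index = 7 * 0.96 = 6.72
Handicap index = round(6.72, 1) = 6.7

6.7


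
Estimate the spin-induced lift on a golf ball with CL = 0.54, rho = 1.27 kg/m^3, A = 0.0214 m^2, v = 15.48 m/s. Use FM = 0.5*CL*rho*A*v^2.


FM = 0.5 * CL * rho * A * v^2
FM = 0.5 * 0.54 * 1.27 * 0.0214 * 15.48^2
v^2 = 239.6304
FM = 0.5 * 0.54 * 1.27 * 0.0214 * 239.6304 = 1.7584 N

1.7584 N


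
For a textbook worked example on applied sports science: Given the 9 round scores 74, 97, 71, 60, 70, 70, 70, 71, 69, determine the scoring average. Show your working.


Average = sum / n
Sum = 652
Average = 652 / 9 = 72.4444

72.4444


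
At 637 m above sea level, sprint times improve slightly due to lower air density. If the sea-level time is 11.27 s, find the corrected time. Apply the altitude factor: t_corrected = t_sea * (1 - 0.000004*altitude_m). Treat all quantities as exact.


Correction factor = 1 - 0.000004 * 637 = 0.997452
t_corrected = t_sea * factor = 11.27 * 0.997452
t_corrected = 11.2413 s

11.2413 s


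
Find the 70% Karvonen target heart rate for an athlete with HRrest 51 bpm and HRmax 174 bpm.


Target = HRrest + pct*(HRmax - HRrest)
Heart rate reserve = HRmax - HRrest = 174 - 51 = 123 bpm
Fraction = 70% = 0.7
Target = 51 + 0.7 * 123
Target = 51 + 86.1 = 137.1 bpm

137.1 bpm


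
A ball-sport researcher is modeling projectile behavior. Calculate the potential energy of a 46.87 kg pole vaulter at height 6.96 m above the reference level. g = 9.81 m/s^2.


PE = m * g * h
PE = 46.87 * 9.81 * 6.96
PE = 459.7947 * 6.96 = 3200.1711 J

3200.1711 J


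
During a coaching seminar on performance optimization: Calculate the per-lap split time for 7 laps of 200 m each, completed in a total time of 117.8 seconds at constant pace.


Split time = total_time / n_laps = 117.8 / 7
Split time = 16.8286 s per lap

16.8286 s


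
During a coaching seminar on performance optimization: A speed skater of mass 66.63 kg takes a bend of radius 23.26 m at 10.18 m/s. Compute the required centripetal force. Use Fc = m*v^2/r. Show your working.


Fc = m * v^2 / r
v^2 = 10.18^2 = 103.6324
Fc = 66.63 * 103.6324 / 23.26
Fc = 6905.0268 / 23.26 = 296.8627 N

296.8627 N


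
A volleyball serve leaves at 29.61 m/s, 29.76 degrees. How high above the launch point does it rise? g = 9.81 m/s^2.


H = (v*sin(theta))^2 / (2*g)
vy = v*sin(theta) = 29.61 * sin(29.76 deg) = 14.6975 m/s
H = vy^2 / (2*g) = 216.0152 / (2*9.81)
H = 216.0152 / 19.62 = 11.01 m

11.01 m


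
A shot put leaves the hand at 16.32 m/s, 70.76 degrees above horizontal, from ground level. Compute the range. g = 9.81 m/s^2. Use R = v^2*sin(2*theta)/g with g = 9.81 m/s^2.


R = v^2 * sin(2*theta) / g
Convert angle to radians: theta = 70.76 deg = 1.235 rad
sin(2*theta) = sin(2.47) = 0.6222
R = 16.32^2 * 0.6222 / 9.81
R = 266.3424 * 0.6222 / 9.81 = 16.8939 m

16.8939 m


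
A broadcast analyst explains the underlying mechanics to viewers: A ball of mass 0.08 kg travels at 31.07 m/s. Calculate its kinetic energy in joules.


KE = 0.5 * m * v^2
KE = 0.5 * 0.08 * 31.07^2
KE = 0.5 * 0.08 * 965.3449 = 38.6138 J

38.6138 J


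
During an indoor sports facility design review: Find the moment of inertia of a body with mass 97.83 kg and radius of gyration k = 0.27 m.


I = m * k^2
I = 97.83 * 0.27^2
I = 97.83 * 0.0729 = 7.1318 kg*m^2

7.1318 kg*m^2


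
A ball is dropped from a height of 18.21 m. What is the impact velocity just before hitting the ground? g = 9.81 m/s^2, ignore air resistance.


v = sqrt(2 * g * h)
v = sqrt(2 * 9.81 * 18.21)
v = sqrt(357.2802) = 18.9019 m/s

18.9019 m/s


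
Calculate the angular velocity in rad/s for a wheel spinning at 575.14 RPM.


omega = RPM * 2 * pi / 60
omega = 575.14 * 2 * 3.14159 / 60
omega = 3613.7112 / 60 = 60.2285 rad/s

60.2285 rad/s


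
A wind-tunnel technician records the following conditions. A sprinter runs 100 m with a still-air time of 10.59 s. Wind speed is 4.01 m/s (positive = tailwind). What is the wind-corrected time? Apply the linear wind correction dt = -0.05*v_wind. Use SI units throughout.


dt = -0.05 * v_wind = -0.05 * 4.01 = -0.2005 s
t_corrected = t_still + dt = 10.59 + (-0.2005)
t_corrected = 10.3895 s

10.3895 s


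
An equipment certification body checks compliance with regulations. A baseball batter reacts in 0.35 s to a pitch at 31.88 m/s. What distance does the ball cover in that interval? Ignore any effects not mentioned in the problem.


d = v * t
d = 31.88 * 0.35
d = 11.158 m

11.158 m


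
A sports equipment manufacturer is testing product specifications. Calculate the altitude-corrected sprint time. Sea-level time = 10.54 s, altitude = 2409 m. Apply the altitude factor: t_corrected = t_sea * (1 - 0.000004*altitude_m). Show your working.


Correction factor = 1 - 0.000004 * 2409 = 0.990364
t_corrected = t_sea * factor = 10.54 * 0.990364
t_corrected = 10.4384 s

10.4384 s


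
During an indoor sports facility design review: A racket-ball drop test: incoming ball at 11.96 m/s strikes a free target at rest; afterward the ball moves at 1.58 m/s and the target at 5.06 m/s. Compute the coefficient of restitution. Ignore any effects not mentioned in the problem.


e = (v2_after - v1_after) / (v1_before - v2_before)
Numerator = 5.06 - 1.58 = 3.48
Denominator = 11.96 - 0 = 11.96
e = 3.48 / 11.96 = 0.291

0.291


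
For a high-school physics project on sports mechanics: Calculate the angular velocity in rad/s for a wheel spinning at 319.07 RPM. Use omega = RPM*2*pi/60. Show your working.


omega = RPM * 2 * pi / 60
omega = 319.07 * 2 * 3.14159 / 60
omega = 2004.7759 / 60 = 33.4129 rad/s

33.4129 rad/s


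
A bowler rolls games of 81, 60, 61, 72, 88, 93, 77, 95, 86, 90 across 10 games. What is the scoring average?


Average = sum / n
Sum = 803
Average = 803 / 10 = 80.3

80.3


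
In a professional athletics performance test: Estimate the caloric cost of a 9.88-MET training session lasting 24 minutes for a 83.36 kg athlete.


kcal = MET * mass * time_hr
Convert time: 24 min = 0.4 hr
kcal = 9.88 * 83.36 * 0.4
kcal = 329.4387 kcal

329.4387 kcal


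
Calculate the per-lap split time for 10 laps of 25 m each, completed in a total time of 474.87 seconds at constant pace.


Split time = total_time / n_laps = 474.87 / 10
Split time = 47.487 s per lap

47.487 s


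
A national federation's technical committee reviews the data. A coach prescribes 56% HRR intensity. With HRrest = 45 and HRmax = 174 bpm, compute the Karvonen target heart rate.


Target = HRrest + pct*(HRmax - HRrest)
Heart rate reserve = HRmax - HRrest = 174 - 45 = 129 bpm
Fraction = 56% = 0.56
Target = 45 + 0.56 * 129
Target = 45 + 72.24 = 117.24 bpm

117.24 bpm


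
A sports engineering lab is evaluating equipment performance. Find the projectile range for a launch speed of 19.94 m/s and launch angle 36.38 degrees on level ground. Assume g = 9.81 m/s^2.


R = v^2 * sin(2*theta) / g
Convert angle to radians: theta = 36.38 deg = 0.635 rad
sin(2*theta) = sin(1.2699) = 0.9551
R = 19.94^2 * 0.9551 / 9.81
R = 397.6036 * 0.9551 / 9.81 = 38.7095 m

38.7095 m


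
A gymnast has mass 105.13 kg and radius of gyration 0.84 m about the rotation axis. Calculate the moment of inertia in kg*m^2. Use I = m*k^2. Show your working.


I = m * k^2
I = 105.13 * 0.84^2
I = 105.13 * 0.7056 = 74.1797 kg*m^2

74.1797 kg*m^2


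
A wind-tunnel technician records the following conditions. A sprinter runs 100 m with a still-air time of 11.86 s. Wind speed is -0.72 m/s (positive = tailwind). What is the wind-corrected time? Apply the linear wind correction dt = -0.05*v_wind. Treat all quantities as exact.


dt = -0.05 * v_wind = -0.05 * -0.72 = 0.036 s
t_corrected = t_still + dt = 11.86 + (0.036)
t_corrected = 11.896 s

11.896 s


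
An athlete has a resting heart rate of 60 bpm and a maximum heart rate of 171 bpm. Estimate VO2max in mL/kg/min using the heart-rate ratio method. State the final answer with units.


VO2max = 15.3 * HRmax / HRrest
VO2max = 15.3 * 171 / 60
VO2max = 2616.3 / 60 = 43.605 mL/kg/min

43.605 mL/kg/min


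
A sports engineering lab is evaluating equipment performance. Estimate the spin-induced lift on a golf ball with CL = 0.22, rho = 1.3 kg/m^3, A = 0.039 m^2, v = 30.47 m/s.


FM = 0.5 * CL * rho * A * v^2
FM = 0.5 * 0.22 * 1.3 * 0.039 * 30.47^2
v^2 = 928.4209
FM = 0.5 * 0.22 * 1.3 * 0.039 * 928.4209 = 5.1778 N

5.1778 N


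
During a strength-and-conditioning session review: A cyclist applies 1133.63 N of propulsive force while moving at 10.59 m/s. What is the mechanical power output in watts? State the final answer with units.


P = F * v
P = 1133.63 * 10.59
P = 12005.1417 W

12005.1417 W


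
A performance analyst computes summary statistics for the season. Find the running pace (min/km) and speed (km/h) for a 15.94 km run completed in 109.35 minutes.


Pace = time / distance = 109.35 min / 15.94 km = 6.8601 min/km
Speed = distance / time_in_hours = 15.94 / 1.8225 hr
Speed = 8.7462 km/h

6.8601 min/km, 8.7462 km/h


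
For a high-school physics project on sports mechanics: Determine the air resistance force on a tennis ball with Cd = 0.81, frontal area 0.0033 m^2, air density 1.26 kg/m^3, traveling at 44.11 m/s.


Fd = 0.5 * Cd * rho * A * v^2
Fd = 0.5 * 0.81 * 1.26 * 0.0033 * 44.11^2
v^2 = 1945.6921
Fd = 0.5 * 0.81 * 1.26 * 0.0033 * 1945.6921 = 3.2765 N

3.2765 N


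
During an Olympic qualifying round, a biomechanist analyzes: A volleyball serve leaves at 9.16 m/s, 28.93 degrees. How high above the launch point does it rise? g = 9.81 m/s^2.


H = (v*sin(theta))^2 / (2*g)
vy = v*sin(theta) = 9.16 * sin(28.93 deg) = 4.4311 m/s
H = vy^2 / (2*g) = 19.6343 / (2*9.81)
H = 19.6343 / 19.62 = 1.0007 m

1.0007 m


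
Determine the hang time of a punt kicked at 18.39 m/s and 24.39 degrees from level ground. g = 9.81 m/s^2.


T = 2*v*sin(theta)/g
sin(theta) = sin(24.39 deg) = 0.4129
T = 2*18.39*0.4129 / 9.81
T = 15.1881 / 9.81 = 1.5482 s

1.5482 s


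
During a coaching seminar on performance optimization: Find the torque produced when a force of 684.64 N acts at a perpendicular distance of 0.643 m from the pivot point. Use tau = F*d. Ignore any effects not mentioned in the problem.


tau = F * d
tau = 684.64 * 0.643
tau = 440.2235 N*m

440.2235 N*m


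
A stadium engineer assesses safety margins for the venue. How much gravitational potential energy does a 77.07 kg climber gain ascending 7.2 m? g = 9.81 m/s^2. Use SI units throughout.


PE = m * g * h
PE = 77.07 * 9.81 * 7.2
PE = 756.0567 * 7.2 = 5443.6082 J

5443.6082 J


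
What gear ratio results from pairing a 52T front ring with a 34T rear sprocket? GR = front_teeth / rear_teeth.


GR = front_teeth / rear_teeth
GR = 52 / 34
GR = 1.5294

1.5294


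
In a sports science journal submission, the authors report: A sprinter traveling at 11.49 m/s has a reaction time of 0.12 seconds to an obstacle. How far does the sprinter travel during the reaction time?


d = v * t
d = 11.49 * 0.12
d = 1.3788 m

1.3788 m


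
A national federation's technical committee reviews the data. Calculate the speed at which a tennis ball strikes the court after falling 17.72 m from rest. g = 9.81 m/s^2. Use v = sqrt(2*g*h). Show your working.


v = sqrt(2 * g * h)
v = sqrt(2 * 9.81 * 17.72)
v = sqrt(347.6664) = 18.6458 m/s

18.6458 m/s


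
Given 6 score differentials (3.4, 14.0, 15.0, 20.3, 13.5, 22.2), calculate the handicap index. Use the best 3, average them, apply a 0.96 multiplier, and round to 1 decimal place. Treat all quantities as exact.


All differentials: 3.4, 14.0, 15.0, 20.3, 13.5, 22.2
Sorted: 3.4, 13.5, 14.0, 15.0, 20.3, 22.2
Best 3: 3.4, 13.5, 14.0
Average of best = 30.9 / 3 = 10.3
Raw index = 10.3 * 0.96 = 9.888
Handicap index = round(9.888, 1) = 9.9

9.9


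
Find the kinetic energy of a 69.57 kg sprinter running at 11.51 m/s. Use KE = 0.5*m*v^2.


KE = 0.5 * m * v^2
KE = 0.5 * 69.57 * 11.51^2
KE = 0.5 * 69.57 * 132.4801 = 4608.3203 J

4608.3203 J


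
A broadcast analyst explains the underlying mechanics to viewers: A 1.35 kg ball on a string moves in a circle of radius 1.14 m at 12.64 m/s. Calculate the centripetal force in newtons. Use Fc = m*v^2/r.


Fc = m * v^2 / r
v^2 = 12.64^2 = 159.7696
Fc = 1.35 * 159.7696 / 1.14
Fc = 215.689 / 1.14 = 189.2008 N

189.2008 N


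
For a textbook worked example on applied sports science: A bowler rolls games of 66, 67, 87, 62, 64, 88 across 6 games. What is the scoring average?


Average = sum / n
Sum = 434
Average = 434 / 6 = 72.3333

72.3333


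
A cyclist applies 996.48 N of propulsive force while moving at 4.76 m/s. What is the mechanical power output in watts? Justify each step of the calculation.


P = F * v
P = 996.48 * 4.76
P = 4743.2448 W

4743.2448 W


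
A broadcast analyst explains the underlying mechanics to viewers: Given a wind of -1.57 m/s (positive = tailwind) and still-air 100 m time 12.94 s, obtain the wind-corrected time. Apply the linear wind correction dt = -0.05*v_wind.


dt = -0.05 * v_wind = -0.05 * -1.57 = 0.0785 s
t_corrected = t_still + dt = 12.94 + (0.0785)
t_corrected = 13.0185 s

13.0185 s


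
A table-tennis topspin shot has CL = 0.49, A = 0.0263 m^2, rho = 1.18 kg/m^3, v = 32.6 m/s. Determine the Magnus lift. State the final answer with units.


FM = 0.5 * CL * rho * A * v^2
FM = 0.5 * 0.49 * 1.18 * 0.0263 * 32.6^2
v^2 = 1062.76
FM = 0.5 * 0.49 * 1.18 * 0.0263 * 1062.76 = 8.0805 N

8.0805 N


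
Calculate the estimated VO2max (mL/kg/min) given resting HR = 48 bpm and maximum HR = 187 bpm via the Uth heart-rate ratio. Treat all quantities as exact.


VO2max = 15.3 * HRmax / HRrest
VO2max = 15.3 * 187 / 48
VO2max = 2861.1 / 48 = 59.6062 mL/kg/min

59.6062 mL/kg/min


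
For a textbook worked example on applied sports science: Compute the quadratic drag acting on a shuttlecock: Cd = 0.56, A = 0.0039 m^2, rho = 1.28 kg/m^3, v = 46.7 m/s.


Fd = 0.5 * Cd * rho * A * v^2
Fd = 0.5 * 0.56 * 1.28 * 0.0039 * 46.7^2
v^2 = 2180.89
Fd = 0.5 * 0.56 * 1.28 * 0.0039 * 2180.89 = 3.0484 N

3.0484 N


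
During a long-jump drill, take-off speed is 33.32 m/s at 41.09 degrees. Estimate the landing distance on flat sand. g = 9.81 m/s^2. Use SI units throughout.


R = v^2 * sin(2*theta) / g
Convert angle to radians: theta = 41.09 deg = 0.7172 rad
sin(2*theta) = sin(1.4343) = 0.9907
R = 33.32^2 * 0.9907 / 9.81
R = 1110.2224 * 0.9907 / 9.81 = 112.1201 m

112.1201 m


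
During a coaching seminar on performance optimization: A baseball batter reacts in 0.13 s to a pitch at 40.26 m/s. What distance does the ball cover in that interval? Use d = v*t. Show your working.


d = v * t
d = 40.26 * 0.13
d = 5.2338 m

5.2338 m


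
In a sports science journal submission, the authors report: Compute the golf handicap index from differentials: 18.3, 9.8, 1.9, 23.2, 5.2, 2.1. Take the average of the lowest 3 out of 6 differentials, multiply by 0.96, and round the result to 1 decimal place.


All differentials: 18.3, 9.8, 1.9, 23.2, 5.2, 2.1
Sorted: 1.9, 2.1, 5.2, 9.8, 18.3, 23.2
Best 3: 1.9, 2.1, 5.2
Average of best = 9.2 / 3 = 3.0667
Raw index = 3.0667 * 0.96 = 2.944
Handicap index = round(2.944, 1) = 2.9

2.9


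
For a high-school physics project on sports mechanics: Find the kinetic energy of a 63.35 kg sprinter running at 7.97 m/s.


KE = 0.5 * m * v^2
KE = 0.5 * 63.35 * 7.97^2
KE = 0.5 * 63.35 * 63.5209 = 2012.0245 J

2012.0245 J


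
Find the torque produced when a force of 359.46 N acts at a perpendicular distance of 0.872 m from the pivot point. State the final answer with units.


tau = F * d
tau = 359.46 * 0.872
tau = 313.4491 N*m

313.4491 N*m


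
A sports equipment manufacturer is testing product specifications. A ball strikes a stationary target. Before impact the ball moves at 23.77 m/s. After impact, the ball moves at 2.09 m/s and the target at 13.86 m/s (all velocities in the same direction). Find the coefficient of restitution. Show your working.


e = (v2_after - v1_after) / (v1_before - v2_before)
Numerator = 13.86 - 2.09 = 11.77
Denominator = 23.77 - 0 = 23.77
e = 11.77 / 23.77 = 0.4952

0.4952


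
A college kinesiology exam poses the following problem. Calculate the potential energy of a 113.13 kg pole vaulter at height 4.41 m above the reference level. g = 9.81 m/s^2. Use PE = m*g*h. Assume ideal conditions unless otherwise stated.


PE = m * g * h
PE = 113.13 * 9.81 * 4.41
PE = 1109.8053 * 4.41 = 4894.2414 J

4894.2414 J


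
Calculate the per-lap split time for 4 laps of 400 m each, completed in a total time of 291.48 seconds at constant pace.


Split time = total_time / n_laps = 291.48 / 4
Split time = 72.87 s per lap

72.87 s


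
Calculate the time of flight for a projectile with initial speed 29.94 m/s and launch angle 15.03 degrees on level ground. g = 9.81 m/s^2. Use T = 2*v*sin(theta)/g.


T = 2*v*sin(theta)/g
sin(theta) = sin(15.03 deg) = 0.2593
T = 2*29.94*0.2593 / 9.81
T = 15.5284 / 9.81 = 1.5829 s

1.5829 s


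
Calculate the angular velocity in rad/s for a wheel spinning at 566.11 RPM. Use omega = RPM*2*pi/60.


omega = RPM * 2 * pi / 60
omega = 566.11 * 2 * 3.14159 / 60
omega = 3556.974 / 60 = 59.2829 rad/s

59.2829 rad/s


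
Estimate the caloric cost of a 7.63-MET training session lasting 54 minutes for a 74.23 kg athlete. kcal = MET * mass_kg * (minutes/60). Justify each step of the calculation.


kcal = MET * mass * time_hr
Convert time: 54 min = 0.9 hr
kcal = 7.63 * 74.23 * 0.9
kcal = 509.7374 kcal

509.7374 kcal


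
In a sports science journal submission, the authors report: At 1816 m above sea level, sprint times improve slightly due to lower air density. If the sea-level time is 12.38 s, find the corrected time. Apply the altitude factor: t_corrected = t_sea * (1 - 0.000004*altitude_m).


Correction factor = 1 - 0.000004 * 1816 = 0.992736
t_corrected = t_sea * factor = 12.38 * 0.992736
t_corrected = 12.2901 s

12.2901 s


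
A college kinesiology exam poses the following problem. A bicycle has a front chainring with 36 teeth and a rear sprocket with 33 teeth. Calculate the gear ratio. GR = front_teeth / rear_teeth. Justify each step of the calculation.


GR = front_teeth / rear_teeth
GR = 36 / 33
GR = 1.0909

1.0909


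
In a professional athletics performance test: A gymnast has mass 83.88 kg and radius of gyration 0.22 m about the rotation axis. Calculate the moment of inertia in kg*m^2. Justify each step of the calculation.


I = m * k^2
I = 83.88 * 0.22^2
I = 83.88 * 0.0484 = 4.0598 kg*m^2

4.0598 kg*m^2


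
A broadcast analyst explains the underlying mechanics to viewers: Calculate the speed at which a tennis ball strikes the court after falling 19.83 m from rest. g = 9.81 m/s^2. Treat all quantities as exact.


v = sqrt(2 * g * h)
v = sqrt(2 * 9.81 * 19.83)
v = sqrt(389.0646) = 19.7247 m/s

19.7247 m/s


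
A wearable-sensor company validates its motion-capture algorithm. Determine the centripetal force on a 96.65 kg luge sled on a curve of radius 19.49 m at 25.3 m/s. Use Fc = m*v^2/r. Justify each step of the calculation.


Fc = m * v^2 / r
v^2 = 25.3^2 = 640.09
Fc = 96.65 * 640.09 / 19.49
Fc = 61864.6985 / 19.49 = 3174.1764 N

3174.1764 N


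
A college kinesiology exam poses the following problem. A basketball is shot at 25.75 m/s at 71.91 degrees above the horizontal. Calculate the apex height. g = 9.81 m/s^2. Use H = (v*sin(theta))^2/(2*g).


H = (v*sin(theta))^2 / (2*g)
vy = v*sin(theta) = 25.75 * sin(71.91 deg) = 24.4772 m/s
H = vy^2 / (2*g) = 599.1321 / (2*9.81)
H = 599.1321 / 19.62 = 30.5368 m

30.5368 m


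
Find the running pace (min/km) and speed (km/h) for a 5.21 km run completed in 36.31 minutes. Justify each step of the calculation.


Pace = time / distance = 36.31 min / 5.21 km = 6.9693 min/km
Speed = distance / time_in_hours = 5.21 / 0.6052 hr
Speed = 8.6092 km/h

6.9693 min/km, 8.6092 km/h


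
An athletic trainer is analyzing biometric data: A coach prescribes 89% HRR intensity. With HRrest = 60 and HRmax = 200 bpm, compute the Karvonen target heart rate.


Target = HRrest + pct*(HRmax - HRrest)
Heart rate reserve = HRmax - HRrest = 200 - 60 = 140 bpm
Fraction = 89% = 0.89
Target = 60 + 0.89 * 140
Target = 60 + 124.6 = 184.6 bpm

184.6 bpm


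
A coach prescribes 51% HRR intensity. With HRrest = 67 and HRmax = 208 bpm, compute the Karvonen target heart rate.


Target = HRrest + pct*(HRmax - HRrest)
Heart rate reserve = HRmax - HRrest = 208 - 67 = 141 bpm
Fraction = 51% = 0.51
Target = 67 + 0.51 * 141
Target = 67 + 71.91 = 138.91 bpm

138.91 bpm


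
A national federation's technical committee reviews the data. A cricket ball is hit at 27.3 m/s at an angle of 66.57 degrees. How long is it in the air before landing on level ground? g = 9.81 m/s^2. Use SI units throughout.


T = 2*v*sin(theta)/g
sin(theta) = sin(66.57 deg) = 0.9175
T = 2*27.3*0.9175 / 9.81
T = 50.098 / 9.81 = 5.1068 s

5.1068 s


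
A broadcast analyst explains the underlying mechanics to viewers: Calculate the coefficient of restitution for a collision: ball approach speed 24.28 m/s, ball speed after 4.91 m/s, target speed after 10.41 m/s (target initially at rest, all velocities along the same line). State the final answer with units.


e = (v2_after - v1_after) / (v1_before - v2_before)
Numerator = 10.41 - 4.91 = 5.5
Denominator = 24.28 - 0 = 24.28
e = 5.5 / 24.28 = 0.2265

0.2265


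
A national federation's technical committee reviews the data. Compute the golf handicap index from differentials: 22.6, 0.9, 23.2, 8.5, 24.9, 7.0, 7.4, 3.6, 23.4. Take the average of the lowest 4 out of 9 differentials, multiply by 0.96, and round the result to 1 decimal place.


All differentials: 22.6, 0.9, 23.2, 8.5, 24.9, 7.0, 7.4, 3.6, 23.4
Sorted: 0.9, 3.6, 7.0, 7.4, 8.5, 22.6, 23.2, 23.4, 24.9
Best 4: 0.9, 3.6, 7.0, 7.4
Average of best = 18.9 / 4 = 4.725
Raw index = 4.725 * 0.96 = 4.536
Handicap index = round(4.536, 1) = 4.5

4.5


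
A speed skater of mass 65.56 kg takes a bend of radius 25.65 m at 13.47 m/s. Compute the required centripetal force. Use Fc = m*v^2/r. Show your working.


Fc = m * v^2 / r
v^2 = 13.47^2 = 181.4409
Fc = 65.56 * 181.4409 / 25.65
Fc = 11895.2654 / 25.65 = 463.753 N

463.753 N


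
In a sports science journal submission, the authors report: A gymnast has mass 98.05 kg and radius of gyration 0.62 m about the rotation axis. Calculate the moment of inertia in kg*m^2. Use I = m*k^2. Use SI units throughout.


I = m * k^2
I = 98.05 * 0.62^2
I = 98.05 * 0.3844 = 37.6904 kg*m^2

37.6904 kg*m^2


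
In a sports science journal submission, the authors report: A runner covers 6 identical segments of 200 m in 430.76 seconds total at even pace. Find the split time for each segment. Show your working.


Split time = total_time / n_laps = 430.76 / 6
Split time = 71.7933 s per lap

71.7933 s


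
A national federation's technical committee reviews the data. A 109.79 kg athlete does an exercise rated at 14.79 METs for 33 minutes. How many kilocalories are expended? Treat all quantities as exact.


kcal = MET * mass * time_hr
Convert time: 33 min = 0.55 hr
kcal = 14.79 * 109.79 * 0.55
kcal = 893.0868 kcal

893.0868 kcal


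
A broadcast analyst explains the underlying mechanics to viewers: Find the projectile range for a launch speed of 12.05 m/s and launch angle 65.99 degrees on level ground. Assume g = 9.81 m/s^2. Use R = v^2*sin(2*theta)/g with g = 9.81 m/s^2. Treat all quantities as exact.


R = v^2 * sin(2*theta) / g
Convert angle to radians: theta = 65.99 deg = 1.1517 rad
sin(2*theta) = sin(2.3035) = 0.7434
R = 12.05^2 * 0.7434 / 9.81
R = 145.2025 * 0.7434 / 9.81 = 11.0031 m

11.0031 m


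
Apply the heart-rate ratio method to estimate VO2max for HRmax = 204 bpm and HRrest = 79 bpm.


VO2max = 15.3 * HRmax / HRrest
VO2max = 15.3 * 204 / 79
VO2max = 3121.2 / 79 = 39.5089 mL/kg/min

39.5089 mL/kg/min


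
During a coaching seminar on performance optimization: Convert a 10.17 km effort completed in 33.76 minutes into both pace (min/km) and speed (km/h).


Pace = time / distance = 33.76 min / 10.17 km = 3.3196 min/km
Speed = distance / time_in_hours = 10.17 / 0.5627 hr
Speed = 18.0746 km/h

3.3196 min/km, 18.0746 km/h


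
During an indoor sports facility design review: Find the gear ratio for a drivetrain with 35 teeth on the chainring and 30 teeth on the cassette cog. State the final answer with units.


GR = front_teeth / rear_teeth
GR = 35 / 30
GR = 1.1667

1.1667


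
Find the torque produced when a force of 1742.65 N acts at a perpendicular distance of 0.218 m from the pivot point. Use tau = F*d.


tau = F * d
tau = 1742.65 * 0.218
tau = 379.8977 N*m

379.8977 N*m


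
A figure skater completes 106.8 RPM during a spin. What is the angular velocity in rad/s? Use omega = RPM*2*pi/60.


omega = RPM * 2 * pi / 60
omega = 106.8 * 2 * 3.14159 / 60
omega = 671.0442 / 60 = 11.1841 rad/s

11.1841 rad/s


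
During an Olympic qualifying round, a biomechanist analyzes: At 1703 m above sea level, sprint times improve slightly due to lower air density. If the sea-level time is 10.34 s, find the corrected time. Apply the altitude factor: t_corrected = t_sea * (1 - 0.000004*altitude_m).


Correction factor = 1 - 0.000004 * 1703 = 0.993188
t_corrected = t_sea * factor = 10.34 * 0.993188
t_corrected = 10.2696 s

10.2696 s


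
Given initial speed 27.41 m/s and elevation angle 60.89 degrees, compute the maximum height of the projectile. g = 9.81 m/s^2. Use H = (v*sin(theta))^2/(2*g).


H = (v*sin(theta))^2 / (2*g)
vy = v*sin(theta) = 27.41 * sin(60.89 deg) = 23.9478 m/s
H = vy^2 / (2*g) = 573.4957 / (2*9.81)
H = 573.4957 / 19.62 = 29.2302 m

29.2302 m


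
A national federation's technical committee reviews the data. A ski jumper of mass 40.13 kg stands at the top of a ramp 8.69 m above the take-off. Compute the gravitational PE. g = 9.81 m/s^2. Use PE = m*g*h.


PE = m * g * h
PE = 40.13 * 9.81 * 8.69
PE = 393.6753 * 8.69 = 3421.0384 J

3421.0384 J


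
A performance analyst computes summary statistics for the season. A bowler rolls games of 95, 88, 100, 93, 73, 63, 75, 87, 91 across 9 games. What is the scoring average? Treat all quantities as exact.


Average = sum / n
Sum = 765
Average = 765 / 9 = 85

85


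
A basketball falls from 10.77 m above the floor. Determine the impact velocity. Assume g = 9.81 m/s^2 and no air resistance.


v = sqrt(2 * g * h)
v = sqrt(2 * 9.81 * 10.77)
v = sqrt(211.3074) = 14.5364 m/s

14.5364 m/s


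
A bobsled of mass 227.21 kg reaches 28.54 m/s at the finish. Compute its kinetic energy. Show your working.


KE = 0.5 * m * v^2
KE = 0.5 * 227.21 * 28.54^2
KE = 0.5 * 227.21 * 814.5316 = 92534.8624 J

92534.8624 J


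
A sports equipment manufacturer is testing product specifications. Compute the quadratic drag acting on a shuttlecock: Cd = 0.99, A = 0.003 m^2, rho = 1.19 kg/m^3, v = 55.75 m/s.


Fd = 0.5 * Cd * rho * A * v^2
Fd = 0.5 * 0.99 * 1.19 * 0.003 * 55.75^2
v^2 = 3108.0625
Fd = 0.5 * 0.99 * 1.19 * 0.003 * 3108.0625 = 5.4924 N

5.4924 N


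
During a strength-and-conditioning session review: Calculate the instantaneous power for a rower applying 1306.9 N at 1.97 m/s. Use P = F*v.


P = F * v
P = 1306.9 * 1.97
P = 2574.593 W

2574.593 W


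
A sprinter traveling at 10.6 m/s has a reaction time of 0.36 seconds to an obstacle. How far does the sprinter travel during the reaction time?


d = v * t
d = 10.6 * 0.36
d = 3.816 m

3.816 m


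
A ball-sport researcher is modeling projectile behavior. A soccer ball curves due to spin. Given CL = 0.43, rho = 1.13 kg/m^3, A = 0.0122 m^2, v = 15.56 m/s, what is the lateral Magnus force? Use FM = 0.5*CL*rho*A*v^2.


FM = 0.5 * CL * rho * A * v^2
FM = 0.5 * 0.43 * 1.13 * 0.0122 * 15.56^2
v^2 = 242.1136
FM = 0.5 * 0.43 * 1.13 * 0.0122 * 242.1136 = 0.7176 N

0.7176 N


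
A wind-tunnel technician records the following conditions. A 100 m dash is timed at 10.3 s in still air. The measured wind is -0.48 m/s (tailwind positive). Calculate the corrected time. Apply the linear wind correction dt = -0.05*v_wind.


dt = -0.05 * v_wind = -0.05 * -0.48 = 0.024 s
t_corrected = t_still + dt = 10.3 + (0.024)
t_corrected = 10.324 s

10.324 s


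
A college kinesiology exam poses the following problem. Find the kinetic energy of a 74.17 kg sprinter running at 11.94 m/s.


KE = 0.5 * m * v^2
KE = 0.5 * 74.17 * 11.94^2
KE = 0.5 * 74.17 * 142.5636 = 5286.9711 J

5286.9711 J


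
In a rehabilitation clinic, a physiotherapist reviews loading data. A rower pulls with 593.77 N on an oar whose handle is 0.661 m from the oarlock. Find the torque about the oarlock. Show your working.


tau = F * d
tau = 593.77 * 0.661
tau = 392.482 N*m

392.482 N*m


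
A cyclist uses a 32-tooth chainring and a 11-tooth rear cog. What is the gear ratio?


GR = front_teeth / rear_teeth
GR = 32 / 11
GR = 2.9091

2.9091


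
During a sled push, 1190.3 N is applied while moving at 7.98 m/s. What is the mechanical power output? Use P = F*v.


P = F * v
P = 1190.3 * 7.98
P = 9498.594 W

9498.594 W


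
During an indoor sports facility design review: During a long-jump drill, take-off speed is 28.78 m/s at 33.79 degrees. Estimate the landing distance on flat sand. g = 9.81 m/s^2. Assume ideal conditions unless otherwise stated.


R = v^2 * sin(2*theta) / g
Convert angle to radians: theta = 33.79 deg = 0.5897 rad
sin(2*theta) = sin(1.1795) = 0.9244
R = 28.78^2 * 0.9244 / 9.81
R = 828.2884 * 0.9244 / 9.81 = 78.051 m

78.051 m


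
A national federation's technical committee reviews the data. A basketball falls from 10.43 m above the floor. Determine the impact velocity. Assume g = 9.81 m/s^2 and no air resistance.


v = sqrt(2 * g * h)
v = sqrt(2 * 9.81 * 10.43)
v = sqrt(204.6366) = 14.3051 m/s

14.3051 m/s


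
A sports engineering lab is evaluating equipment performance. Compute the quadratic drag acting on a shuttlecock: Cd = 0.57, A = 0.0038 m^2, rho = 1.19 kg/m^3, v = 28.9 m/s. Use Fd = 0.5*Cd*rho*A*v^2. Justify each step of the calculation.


Fd = 0.5 * Cd * rho * A * v^2
Fd = 0.5 * 0.57 * 1.19 * 0.0038 * 28.9^2
v^2 = 835.21
Fd = 0.5 * 0.57 * 1.19 * 0.0038 * 835.21 = 1.0764 N

1.0764 N


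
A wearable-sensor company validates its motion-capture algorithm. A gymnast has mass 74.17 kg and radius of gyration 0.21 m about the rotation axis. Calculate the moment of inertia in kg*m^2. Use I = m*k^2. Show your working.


I = m * k^2
I = 74.17 * 0.21^2
I = 74.17 * 0.0441 = 3.2709 kg*m^2

3.2709 kg*m^2


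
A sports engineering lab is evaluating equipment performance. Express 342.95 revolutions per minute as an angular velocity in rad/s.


omega = RPM * 2 * pi / 60
omega = 342.95 * 2 * 3.14159 / 60
omega = 2154.8184 / 60 = 35.9136 rad/s

35.9136 rad/s


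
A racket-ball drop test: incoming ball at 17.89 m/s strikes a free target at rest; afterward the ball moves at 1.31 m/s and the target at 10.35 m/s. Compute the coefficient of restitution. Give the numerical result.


e = (v2_after - v1_after) / (v1_before - v2_before)
Numerator = 10.35 - 1.31 = 9.04
Denominator = 17.89 - 0 = 17.89
e = 9.04 / 17.89 = 0.5053

0.5053


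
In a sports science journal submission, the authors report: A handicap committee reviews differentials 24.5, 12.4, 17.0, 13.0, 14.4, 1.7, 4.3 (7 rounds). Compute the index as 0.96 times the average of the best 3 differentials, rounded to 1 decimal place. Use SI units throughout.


All differentials: 24.5, 12.4, 17.0, 13.0, 14.4, 1.7, 4.3
Sorted: 1.7, 4.3, 12.4, 13.0, 14.4, 17.0, 24.5
Best 3: 1.7, 4.3, 12.4
Average of best = 18.4 / 3 = 6.1333
Raw index = 6.1333 * 0.96 = 5.888
Handicap index = round(5.888, 1) = 5.9

5.9


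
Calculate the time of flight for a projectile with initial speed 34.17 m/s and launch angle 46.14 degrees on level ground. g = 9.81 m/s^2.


T = 2*v*sin(theta)/g
sin(theta) = sin(46.14 deg) = 0.721
T = 2*34.17*0.721 / 9.81
T = 49.2755 / 9.81 = 5.023 s

5.023 s


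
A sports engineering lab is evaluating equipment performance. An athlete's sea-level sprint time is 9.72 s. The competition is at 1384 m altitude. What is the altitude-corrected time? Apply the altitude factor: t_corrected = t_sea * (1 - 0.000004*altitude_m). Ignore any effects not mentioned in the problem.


Correction factor = 1 - 0.000004 * 1384 = 0.994464
t_corrected = t_sea * factor = 9.72 * 0.994464
t_corrected = 9.6662 s

9.6662 s


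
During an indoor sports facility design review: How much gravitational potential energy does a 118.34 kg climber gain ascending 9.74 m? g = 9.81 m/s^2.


PE = m * g * h
PE = 118.34 * 9.81 * 9.74
PE = 1160.9154 * 9.74 = 11307.316 J

11307.316 J


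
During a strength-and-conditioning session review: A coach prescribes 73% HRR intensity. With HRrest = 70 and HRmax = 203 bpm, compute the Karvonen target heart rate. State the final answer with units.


Target = HRrest + pct*(HRmax - HRrest)
Heart rate reserve = HRmax - HRrest = 203 - 70 = 133 bpm
Fraction = 73% = 0.73
Target = 70 + 0.73 * 133
Target = 70 + 97.09 = 167.09 bpm

167.09 bpm


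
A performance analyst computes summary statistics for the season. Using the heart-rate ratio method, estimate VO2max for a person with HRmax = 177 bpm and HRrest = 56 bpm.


VO2max = 15.3 * HRmax / HRrest
VO2max = 15.3 * 177 / 56
VO2max = 2708.1 / 56 = 48.3589 mL/kg/min

48.3589 mL/kg/min
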